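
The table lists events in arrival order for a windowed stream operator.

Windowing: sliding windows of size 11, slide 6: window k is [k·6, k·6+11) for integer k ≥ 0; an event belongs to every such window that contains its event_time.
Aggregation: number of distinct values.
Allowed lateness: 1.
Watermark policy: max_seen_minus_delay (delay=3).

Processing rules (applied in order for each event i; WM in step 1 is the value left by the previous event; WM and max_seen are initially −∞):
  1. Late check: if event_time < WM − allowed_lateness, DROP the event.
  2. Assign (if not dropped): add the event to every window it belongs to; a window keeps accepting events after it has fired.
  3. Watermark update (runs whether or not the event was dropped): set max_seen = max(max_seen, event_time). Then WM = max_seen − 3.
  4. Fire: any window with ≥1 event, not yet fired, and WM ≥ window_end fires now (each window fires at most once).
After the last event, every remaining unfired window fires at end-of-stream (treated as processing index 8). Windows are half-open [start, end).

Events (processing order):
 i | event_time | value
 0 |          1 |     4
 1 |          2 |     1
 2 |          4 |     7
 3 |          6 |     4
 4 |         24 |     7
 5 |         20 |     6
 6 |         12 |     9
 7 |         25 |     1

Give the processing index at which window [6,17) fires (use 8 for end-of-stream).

4

i=0 t=1 v=4: → [0,11); WM=-2
i=1 t=2 v=1: → [0,11); WM=-1
i=2 t=4 v=7: → [0,11); WM=1
i=3 t=6 v=4: → [6,17),[0,11); WM=3
i=4 t=24 v=7: → [24,35),[18,29); WM=21; [0,11) fires=3 [6,17) fires=1
i=5 t=20 v=6: → [18,29),[12,23); WM=21
i=6 t=12 v=9: DROP (t<21-1); WM=21
i=7 t=25 v=1: → [24,35),[18,29); WM=22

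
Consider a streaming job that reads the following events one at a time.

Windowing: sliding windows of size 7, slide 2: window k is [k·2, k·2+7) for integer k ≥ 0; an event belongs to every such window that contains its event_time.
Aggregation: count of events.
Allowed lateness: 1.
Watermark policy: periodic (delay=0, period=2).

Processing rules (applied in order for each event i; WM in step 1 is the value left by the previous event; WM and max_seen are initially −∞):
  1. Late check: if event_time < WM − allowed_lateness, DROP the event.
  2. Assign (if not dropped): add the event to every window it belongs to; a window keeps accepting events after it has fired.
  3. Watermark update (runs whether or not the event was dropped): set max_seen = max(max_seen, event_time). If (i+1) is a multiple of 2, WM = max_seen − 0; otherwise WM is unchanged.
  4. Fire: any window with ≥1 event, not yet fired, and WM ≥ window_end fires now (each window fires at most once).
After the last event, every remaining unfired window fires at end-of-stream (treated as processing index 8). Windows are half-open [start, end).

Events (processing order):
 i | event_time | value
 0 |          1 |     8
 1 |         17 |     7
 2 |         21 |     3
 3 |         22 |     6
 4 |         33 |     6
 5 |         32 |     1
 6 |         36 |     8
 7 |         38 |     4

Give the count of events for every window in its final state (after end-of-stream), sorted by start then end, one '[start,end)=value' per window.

[0,7)=1 [12,19)=1 [14,21)=1 [16,23)=3 [18,25)=2 [20,27)=2 [22,29)=1 [26,33)=1 [28,35)=2 [30,37)=3 [32,39)=4 [34,41)=2 [36,43)=2 [38,45)=1

i=0 t=1 v=8: → [0,7); WM=−∞
i=1 t=17 v=7: → [16,23),[14,21),[12,19); WM=17; [0,7) fires=1
i=2 t=21 v=3: → [20,27),[18,25),[16,23); WM=17
i=3 t=22 v=6: → [22,29),[20,27),[18,25),[16,23); WM=22; [12,19) fires=1 [14,21) fires=1
i=4 t=33 v=6: → [32,39),[30,37),[28,35); WM=22
i=5 t=32 v=1: → [32,39),[30,37),[28,35),[26,33); WM=33; [16,23) fires=3 [18,25) fires=2 [20,27) fires=2 [22,29) fires=1 [26,33) fires=1
i=6 t=36 v=8: → [36,43),[34,41),[32,39),[30,37); WM=33
i=7 t=38 v=4: → [38,45),[36,43),[34,41),[32,39); WM=38; [28,35) fires=2 [30,37) fires=3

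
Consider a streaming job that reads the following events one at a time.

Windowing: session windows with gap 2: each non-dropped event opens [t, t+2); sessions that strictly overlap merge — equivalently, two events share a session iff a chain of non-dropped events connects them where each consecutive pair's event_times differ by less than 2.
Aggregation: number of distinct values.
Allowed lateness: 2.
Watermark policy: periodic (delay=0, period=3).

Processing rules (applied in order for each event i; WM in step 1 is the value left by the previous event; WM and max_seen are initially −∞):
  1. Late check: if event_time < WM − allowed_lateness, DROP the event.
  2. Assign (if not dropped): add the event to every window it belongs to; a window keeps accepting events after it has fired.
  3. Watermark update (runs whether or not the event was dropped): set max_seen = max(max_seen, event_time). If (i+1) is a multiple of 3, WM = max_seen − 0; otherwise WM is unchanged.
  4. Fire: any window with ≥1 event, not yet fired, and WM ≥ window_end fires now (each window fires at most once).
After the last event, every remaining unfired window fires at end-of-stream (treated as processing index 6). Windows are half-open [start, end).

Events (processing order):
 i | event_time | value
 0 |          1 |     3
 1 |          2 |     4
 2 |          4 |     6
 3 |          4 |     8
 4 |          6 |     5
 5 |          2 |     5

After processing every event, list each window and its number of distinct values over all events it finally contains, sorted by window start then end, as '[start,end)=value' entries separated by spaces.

i=0 t=1 v=3: → [1,3); WM=−∞
i=1 t=2 v=4: → [1,4); WM=−∞
i=2 t=4 v=6: → [4,6); WM=4
i=3 t=4 v=8: → [4,6); WM=4
i=4 t=6 v=5: → [6,8); WM=4
i=5 t=2 v=5: → [1,4); WM=6

[1,4)=3 [4,6)=2 [6,8)=1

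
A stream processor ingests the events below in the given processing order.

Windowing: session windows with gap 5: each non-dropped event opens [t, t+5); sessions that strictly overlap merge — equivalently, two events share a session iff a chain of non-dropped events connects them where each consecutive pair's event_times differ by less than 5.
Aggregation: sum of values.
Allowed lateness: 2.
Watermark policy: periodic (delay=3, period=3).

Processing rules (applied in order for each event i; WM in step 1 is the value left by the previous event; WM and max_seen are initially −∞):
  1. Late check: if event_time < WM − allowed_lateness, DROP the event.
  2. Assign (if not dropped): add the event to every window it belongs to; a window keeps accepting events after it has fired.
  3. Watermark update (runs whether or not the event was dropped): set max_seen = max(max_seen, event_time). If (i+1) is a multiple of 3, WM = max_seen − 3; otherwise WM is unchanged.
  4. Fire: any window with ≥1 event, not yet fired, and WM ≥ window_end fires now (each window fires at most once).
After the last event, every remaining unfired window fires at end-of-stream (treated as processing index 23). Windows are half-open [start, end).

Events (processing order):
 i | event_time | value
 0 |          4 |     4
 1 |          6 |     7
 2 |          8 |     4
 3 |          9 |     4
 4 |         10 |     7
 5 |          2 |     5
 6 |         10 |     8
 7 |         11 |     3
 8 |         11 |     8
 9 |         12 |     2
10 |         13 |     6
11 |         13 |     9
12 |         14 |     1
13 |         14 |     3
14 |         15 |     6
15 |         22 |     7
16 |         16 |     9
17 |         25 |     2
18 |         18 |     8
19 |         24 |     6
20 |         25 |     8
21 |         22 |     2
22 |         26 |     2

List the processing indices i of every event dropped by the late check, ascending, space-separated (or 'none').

5 18

i=0 t=4 v=4: → [4,9); WM=−∞
i=1 t=6 v=7: → [4,11); WM=−∞
i=2 t=8 v=4: → [4,13); WM=5
i=3 t=9 v=4: → [4,14); WM=5
i=4 t=10 v=7: → [4,15); WM=5
i=5 t=2 v=5: DROP (t<5-2); WM=7
i=6 t=10 v=8: → [4,15); WM=7
i=7 t=11 v=3: → [4,16); WM=7
i=8 t=11 v=8: → [4,16); WM=8
i=9 t=12 v=2: → [4,17); WM=8
i=10 t=13 v=6: → [4,18); WM=8
i=11 t=13 v=9: → [4,18); WM=10
i=12 t=14 v=1: → [4,19); WM=10
i=13 t=14 v=3: → [4,19); WM=10
i=14 t=15 v=6: → [4,20); WM=12
i=15 t=22 v=7: → [22,27); WM=12
i=16 t=16 v=9: → [4,21); WM=12
i=17 t=25 v=2: → [22,30); WM=22
i=18 t=18 v=8: DROP (t<22-2); WM=22
i=19 t=24 v=6: → [22,30); WM=22
i=20 t=25 v=8: → [22,30); WM=22
i=21 t=22 v=2: → [22,30); WM=22
i=22 t=26 v=2: → [22,31); WM=22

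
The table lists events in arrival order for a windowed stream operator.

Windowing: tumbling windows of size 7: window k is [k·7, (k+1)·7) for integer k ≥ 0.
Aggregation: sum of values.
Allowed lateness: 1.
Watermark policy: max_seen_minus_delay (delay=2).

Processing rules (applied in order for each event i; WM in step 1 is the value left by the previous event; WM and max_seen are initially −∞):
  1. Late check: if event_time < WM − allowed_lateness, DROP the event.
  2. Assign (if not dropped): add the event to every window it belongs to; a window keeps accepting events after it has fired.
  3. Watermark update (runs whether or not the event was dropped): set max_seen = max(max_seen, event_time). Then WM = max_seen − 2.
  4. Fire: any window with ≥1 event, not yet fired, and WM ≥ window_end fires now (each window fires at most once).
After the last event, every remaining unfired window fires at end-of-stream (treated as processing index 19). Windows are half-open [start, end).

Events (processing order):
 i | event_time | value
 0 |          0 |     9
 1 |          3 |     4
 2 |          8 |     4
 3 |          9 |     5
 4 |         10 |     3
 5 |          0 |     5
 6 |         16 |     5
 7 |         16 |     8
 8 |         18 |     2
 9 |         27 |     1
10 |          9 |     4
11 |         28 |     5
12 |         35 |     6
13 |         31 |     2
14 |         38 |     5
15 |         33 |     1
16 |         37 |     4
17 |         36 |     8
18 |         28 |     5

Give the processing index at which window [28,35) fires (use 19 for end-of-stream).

i=0 t=0 v=9: → [0,7); WM=-2
i=1 t=3 v=4: → [0,7); WM=1
i=2 t=8 v=4: → [7,14); WM=6
i=3 t=9 v=5: → [7,14); WM=7; [0,7) fires=13
i=4 t=10 v=3: → [7,14); WM=8
i=5 t=0 v=5: DROP (t<8-1); WM=8
i=6 t=16 v=5: → [14,21); WM=14; [7,14) fires=12
i=7 t=16 v=8: → [14,21); WM=14
i=8 t=18 v=2: → [14,21); WM=16
i=9 t=27 v=1: → [21,28); WM=25; [14,21) fires=15
i=10 t=9 v=4: DROP (t<25-1); WM=25
i=11 t=28 v=5: → [28,35); WM=26
i=12 t=35 v=6: → [35,42); WM=33; [21,28) fires=1
i=13 t=31 v=2: DROP (t<33-1); WM=33
i=14 t=38 v=5: → [35,42); WM=36; [28,35) fires=5
i=15 t=33 v=1: DROP (t<36-1); WM=36
i=16 t=37 v=4: → [35,42); WM=36
i=17 t=36 v=8: → [35,42); WM=36
i=18 t=28 v=5: DROP (t<36-1); WM=36

14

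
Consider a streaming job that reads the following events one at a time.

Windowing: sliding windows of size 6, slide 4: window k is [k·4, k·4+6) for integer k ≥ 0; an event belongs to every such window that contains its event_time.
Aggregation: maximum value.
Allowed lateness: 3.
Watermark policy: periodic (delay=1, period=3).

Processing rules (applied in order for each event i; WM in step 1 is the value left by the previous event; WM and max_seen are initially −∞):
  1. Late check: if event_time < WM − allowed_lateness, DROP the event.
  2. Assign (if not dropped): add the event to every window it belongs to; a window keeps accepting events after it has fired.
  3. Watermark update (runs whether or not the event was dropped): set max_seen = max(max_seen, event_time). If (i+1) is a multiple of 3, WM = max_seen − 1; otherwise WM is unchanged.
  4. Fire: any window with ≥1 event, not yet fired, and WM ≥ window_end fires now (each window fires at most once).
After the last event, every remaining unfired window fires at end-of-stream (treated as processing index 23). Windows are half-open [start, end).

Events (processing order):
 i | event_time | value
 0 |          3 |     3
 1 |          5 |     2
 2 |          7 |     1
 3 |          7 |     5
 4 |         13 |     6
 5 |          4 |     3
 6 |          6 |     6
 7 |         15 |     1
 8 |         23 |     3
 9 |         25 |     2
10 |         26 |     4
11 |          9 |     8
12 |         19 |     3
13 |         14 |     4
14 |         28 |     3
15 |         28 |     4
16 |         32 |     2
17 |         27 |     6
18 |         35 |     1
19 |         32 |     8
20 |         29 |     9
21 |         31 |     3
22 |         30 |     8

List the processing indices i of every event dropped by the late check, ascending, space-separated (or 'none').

6 11 12 13 22

i=0 t=3 v=3: → [0,6); WM=−∞
i=1 t=5 v=2: → [4,10),[0,6); WM=−∞
i=2 t=7 v=1: → [4,10); WM=6; [0,6) fires=3
i=3 t=7 v=5: → [4,10); WM=6
i=4 t=13 v=6: → [12,18),[8,14); WM=6
i=5 t=4 v=3: → [4,10),[0,6); WM=12; [4,10) fires=5
i=6 t=6 v=6: DROP (t<12-3); WM=12
i=7 t=15 v=1: → [12,18); WM=12
i=8 t=23 v=3: → [20,26); WM=22; [8,14) fires=6 [12,18) fires=6
i=9 t=25 v=2: → [24,30),[20,26); WM=22
i=10 t=26 v=4: → [24,30); WM=22
i=11 t=9 v=8: DROP (t<22-3); WM=25
i=12 t=19 v=3: DROP (t<25-3); WM=25
i=13 t=14 v=4: DROP (t<25-3); WM=25
i=14 t=28 v=3: → [28,34),[24,30); WM=27; [20,26) fires=3
i=15 t=28 v=4: → [28,34),[24,30); WM=27
i=16 t=32 v=2: → [32,38),[28,34); WM=27
i=17 t=27 v=6: → [24,30); WM=31; [24,30) fires=6
i=18 t=35 v=1: → [32,38); WM=31
i=19 t=32 v=8: → [32,38),[28,34); WM=31
i=20 t=29 v=9: → [28,34),[24,30); WM=34; [28,34) fires=9
i=21 t=31 v=3: → [28,34); WM=34
i=22 t=30 v=8: DROP (t<34-3); WM=34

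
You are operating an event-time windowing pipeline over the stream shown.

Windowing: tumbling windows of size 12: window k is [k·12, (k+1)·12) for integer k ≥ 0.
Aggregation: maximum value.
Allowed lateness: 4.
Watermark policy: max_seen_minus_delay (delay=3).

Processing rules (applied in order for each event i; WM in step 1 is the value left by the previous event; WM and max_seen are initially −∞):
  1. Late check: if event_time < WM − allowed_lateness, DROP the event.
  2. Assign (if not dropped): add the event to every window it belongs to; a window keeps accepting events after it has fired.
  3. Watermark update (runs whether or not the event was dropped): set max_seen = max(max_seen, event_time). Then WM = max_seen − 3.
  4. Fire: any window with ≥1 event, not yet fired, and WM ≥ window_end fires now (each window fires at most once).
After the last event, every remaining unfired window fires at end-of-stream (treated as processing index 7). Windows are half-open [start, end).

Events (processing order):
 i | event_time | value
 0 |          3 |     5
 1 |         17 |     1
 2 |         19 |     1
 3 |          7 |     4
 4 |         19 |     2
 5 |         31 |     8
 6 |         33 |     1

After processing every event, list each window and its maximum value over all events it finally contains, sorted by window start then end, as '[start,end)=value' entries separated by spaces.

i=0 t=3 v=5: → [0,12); WM=0
i=1 t=17 v=1: → [12,24); WM=14; [0,12) fires=5
i=2 t=19 v=1: → [12,24); WM=16
i=3 t=7 v=4: DROP (t<16-4); WM=16
i=4 t=19 v=2: → [12,24); WM=16
i=5 t=31 v=8: → [24,36); WM=28; [12,24) fires=2
i=6 t=33 v=1: → [24,36); WM=30

[0,12)=5 [12,24)=2 [24,36)=8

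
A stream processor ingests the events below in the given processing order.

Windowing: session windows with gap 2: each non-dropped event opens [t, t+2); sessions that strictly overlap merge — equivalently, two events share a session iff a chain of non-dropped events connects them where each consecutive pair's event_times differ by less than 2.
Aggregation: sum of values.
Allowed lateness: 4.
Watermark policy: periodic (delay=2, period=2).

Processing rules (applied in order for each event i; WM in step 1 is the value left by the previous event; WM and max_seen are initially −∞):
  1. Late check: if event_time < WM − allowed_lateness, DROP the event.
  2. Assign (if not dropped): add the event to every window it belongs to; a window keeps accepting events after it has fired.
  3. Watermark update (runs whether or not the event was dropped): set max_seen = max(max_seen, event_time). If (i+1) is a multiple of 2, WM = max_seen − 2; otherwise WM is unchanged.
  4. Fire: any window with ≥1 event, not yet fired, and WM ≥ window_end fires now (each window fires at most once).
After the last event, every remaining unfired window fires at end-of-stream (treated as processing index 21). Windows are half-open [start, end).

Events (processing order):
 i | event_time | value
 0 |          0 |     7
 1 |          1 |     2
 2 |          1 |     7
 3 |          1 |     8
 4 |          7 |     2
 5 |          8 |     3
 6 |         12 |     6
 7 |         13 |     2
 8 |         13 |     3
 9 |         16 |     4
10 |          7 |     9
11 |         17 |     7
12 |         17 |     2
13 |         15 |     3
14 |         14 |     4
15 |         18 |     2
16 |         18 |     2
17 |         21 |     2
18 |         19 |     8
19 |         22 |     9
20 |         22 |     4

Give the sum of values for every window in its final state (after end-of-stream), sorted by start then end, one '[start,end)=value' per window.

i=0 t=0 v=7: → [0,2); WM=−∞
i=1 t=1 v=2: → [0,3); WM=-1
i=2 t=1 v=7: → [0,3); WM=-1
i=3 t=1 v=8: → [0,3); WM=-1
i=4 t=7 v=2: → [7,9); WM=-1
i=5 t=8 v=3: → [7,10); WM=6
i=6 t=12 v=6: → [12,14); WM=6
i=7 t=13 v=2: → [12,15); WM=11
i=8 t=13 v=3: → [12,15); WM=11
i=9 t=16 v=4: → [16,18); WM=14
i=10 t=7 v=9: DROP (t<14-4); WM=14
i=11 t=17 v=7: → [16,19); WM=15
i=12 t=17 v=2: → [16,19); WM=15
i=13 t=15 v=3: → [15,19); WM=15
i=14 t=14 v=4: → [12,19); WM=15
i=15 t=18 v=2: → [12,20); WM=16
i=16 t=18 v=2: → [12,20); WM=16
i=17 t=21 v=2: → [21,23); WM=19
i=18 t=19 v=8: → [12,21); WM=19
i=19 t=22 v=9: → [21,24); WM=20
i=20 t=22 v=4: → [21,24); WM=20

[0,3)=24 [7,10)=5 [12,21)=43 [21,24)=15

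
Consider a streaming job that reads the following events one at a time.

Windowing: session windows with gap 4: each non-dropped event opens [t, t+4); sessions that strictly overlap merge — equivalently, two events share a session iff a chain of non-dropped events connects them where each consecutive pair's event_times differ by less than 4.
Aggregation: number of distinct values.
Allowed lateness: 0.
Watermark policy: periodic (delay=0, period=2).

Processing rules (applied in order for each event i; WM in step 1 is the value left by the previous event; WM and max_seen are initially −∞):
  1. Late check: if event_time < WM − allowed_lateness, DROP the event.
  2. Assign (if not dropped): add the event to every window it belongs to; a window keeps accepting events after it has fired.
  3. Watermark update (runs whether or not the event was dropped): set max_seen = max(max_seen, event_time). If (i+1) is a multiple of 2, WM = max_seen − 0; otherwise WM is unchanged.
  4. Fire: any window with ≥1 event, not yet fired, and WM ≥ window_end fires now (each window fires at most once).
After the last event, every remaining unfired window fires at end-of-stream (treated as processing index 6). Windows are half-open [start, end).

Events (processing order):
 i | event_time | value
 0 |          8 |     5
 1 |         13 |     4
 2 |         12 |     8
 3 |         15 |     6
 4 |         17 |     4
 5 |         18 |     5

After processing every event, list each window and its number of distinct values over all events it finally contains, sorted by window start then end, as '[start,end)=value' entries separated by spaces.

[8,12)=1 [13,22)=3

i=0 t=8 v=5: → [8,12); WM=−∞
i=1 t=13 v=4: → [13,17); WM=13
i=2 t=12 v=8: DROP (t<13-0); WM=13
i=3 t=15 v=6: → [13,19); WM=15
i=4 t=17 v=4: → [13,21); WM=15
i=5 t=18 v=5: → [13,22); WM=18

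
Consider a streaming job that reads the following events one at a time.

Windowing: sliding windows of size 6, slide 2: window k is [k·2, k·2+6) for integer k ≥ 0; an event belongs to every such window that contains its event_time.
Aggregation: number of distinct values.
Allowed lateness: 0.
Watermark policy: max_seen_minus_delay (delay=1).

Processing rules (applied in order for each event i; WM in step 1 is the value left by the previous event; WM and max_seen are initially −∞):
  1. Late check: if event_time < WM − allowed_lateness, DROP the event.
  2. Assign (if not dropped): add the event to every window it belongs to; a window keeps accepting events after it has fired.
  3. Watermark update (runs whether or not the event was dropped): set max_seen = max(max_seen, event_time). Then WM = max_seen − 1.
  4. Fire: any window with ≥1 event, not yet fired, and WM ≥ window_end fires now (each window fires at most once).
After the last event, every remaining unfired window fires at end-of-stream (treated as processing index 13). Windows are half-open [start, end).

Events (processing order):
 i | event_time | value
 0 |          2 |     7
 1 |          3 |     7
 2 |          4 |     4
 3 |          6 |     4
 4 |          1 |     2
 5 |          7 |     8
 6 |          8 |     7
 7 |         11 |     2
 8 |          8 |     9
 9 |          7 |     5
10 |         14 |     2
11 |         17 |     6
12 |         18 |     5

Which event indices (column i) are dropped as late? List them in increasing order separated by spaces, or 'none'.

4 8 9

i=0 t=2 v=7: → [2,8),[0,6); WM=1
i=1 t=3 v=7: → [2,8),[0,6); WM=2
i=2 t=4 v=4: → [4,10),[2,8),[0,6); WM=3
i=3 t=6 v=4: → [6,12),[4,10),[2,8); WM=5
i=4 t=1 v=2: DROP (t<5-0); WM=5
i=5 t=7 v=8: → [6,12),[4,10),[2,8); WM=6; [0,6) fires=2
i=6 t=8 v=7: → [8,14),[6,12),[4,10); WM=7
i=7 t=11 v=2: → [10,16),[8,14),[6,12); WM=10; [2,8) fires=3 [4,10) fires=3
i=8 t=8 v=9: DROP (t<10-0); WM=10
i=9 t=7 v=5: DROP (t<10-0); WM=10
i=10 t=14 v=2: → [14,20),[12,18),[10,16); WM=13; [6,12) fires=4
i=11 t=17 v=6: → [16,22),[14,20),[12,18); WM=16; [8,14) fires=2 [10,16) fires=1
i=12 t=18 v=5: → [18,24),[16,22),[14,20); WM=17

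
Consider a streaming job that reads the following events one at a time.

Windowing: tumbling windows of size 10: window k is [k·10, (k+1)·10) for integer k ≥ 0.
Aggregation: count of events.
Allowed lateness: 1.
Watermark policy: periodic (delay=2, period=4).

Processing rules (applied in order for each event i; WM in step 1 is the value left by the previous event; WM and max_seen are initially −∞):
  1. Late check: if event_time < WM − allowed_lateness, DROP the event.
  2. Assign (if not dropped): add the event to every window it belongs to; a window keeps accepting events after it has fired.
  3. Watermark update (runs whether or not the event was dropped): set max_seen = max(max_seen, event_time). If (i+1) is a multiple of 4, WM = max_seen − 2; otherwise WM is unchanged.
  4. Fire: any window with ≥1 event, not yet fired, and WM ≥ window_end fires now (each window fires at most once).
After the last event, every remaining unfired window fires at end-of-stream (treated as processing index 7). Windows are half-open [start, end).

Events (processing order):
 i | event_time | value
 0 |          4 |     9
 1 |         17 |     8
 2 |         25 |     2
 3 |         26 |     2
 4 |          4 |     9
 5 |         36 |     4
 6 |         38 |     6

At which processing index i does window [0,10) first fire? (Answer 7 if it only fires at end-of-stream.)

3

i=0 t=4 v=9: → [0,10); WM=−∞
i=1 t=17 v=8: → [10,20); WM=−∞
i=2 t=25 v=2: → [20,30); WM=−∞
i=3 t=26 v=2: → [20,30); WM=24; [0,10) fires=1 [10,20) fires=1
i=4 t=4 v=9: DROP (t<24-1); WM=24
i=5 t=36 v=4: → [30,40); WM=24
i=6 t=38 v=6: → [30,40); WM=24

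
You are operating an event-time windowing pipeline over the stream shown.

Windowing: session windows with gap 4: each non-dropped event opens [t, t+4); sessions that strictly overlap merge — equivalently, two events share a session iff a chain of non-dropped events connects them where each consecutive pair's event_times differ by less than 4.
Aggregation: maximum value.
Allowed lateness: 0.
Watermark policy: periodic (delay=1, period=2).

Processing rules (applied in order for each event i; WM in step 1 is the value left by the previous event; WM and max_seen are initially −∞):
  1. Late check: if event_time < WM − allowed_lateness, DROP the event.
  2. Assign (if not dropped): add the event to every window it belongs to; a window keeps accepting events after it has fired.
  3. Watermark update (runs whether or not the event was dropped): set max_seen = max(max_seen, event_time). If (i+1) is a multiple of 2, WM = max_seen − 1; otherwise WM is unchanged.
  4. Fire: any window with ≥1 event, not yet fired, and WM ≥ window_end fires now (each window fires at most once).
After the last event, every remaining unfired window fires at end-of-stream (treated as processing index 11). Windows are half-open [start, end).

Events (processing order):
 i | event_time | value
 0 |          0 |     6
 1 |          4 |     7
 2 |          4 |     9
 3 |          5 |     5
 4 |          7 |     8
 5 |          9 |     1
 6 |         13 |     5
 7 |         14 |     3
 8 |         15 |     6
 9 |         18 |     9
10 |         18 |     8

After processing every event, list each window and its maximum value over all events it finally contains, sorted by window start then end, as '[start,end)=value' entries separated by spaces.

[0,4)=6 [4,13)=9 [13,22)=9

i=0 t=0 v=6: → [0,4); WM=−∞
i=1 t=4 v=7: → [4,8); WM=3
i=2 t=4 v=9: → [4,8); WM=3
i=3 t=5 v=5: → [4,9); WM=4
i=4 t=7 v=8: → [4,11); WM=4
i=5 t=9 v=1: → [4,13); WM=8
i=6 t=13 v=5: → [13,17); WM=8
i=7 t=14 v=3: → [13,18); WM=13
i=8 t=15 v=6: → [13,19); WM=13
i=9 t=18 v=9: → [13,22); WM=17
i=10 t=18 v=8: → [13,22); WM=17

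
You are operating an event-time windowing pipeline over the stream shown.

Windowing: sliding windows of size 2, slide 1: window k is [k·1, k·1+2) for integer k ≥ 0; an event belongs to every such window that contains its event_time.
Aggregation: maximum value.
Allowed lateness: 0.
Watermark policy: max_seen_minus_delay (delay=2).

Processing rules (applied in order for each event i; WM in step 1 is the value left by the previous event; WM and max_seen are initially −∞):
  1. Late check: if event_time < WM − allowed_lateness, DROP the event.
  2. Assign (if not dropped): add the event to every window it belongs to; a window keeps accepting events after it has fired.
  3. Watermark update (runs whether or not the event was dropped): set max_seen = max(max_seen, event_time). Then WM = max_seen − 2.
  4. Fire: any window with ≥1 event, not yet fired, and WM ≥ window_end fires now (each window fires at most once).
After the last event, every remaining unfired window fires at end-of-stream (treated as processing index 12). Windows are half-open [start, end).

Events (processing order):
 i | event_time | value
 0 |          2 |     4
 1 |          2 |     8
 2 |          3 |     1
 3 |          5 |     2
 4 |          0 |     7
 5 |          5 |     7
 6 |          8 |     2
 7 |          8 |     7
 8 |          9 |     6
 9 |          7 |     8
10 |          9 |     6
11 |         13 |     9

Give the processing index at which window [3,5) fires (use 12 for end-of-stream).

i=0 t=2 v=4: → [2,4),[1,3); WM=0
i=1 t=2 v=8: → [2,4),[1,3); WM=0
i=2 t=3 v=1: → [3,5),[2,4); WM=1
i=3 t=5 v=2: → [5,7),[4,6); WM=3; [1,3) fires=8
i=4 t=0 v=7: DROP (t<3-0); WM=3
i=5 t=5 v=7: → [5,7),[4,6); WM=3
i=6 t=8 v=2: → [8,10),[7,9); WM=6; [2,4) fires=8 [3,5) fires=1 [4,6) fires=7
i=7 t=8 v=7: → [8,10),[7,9); WM=6
i=8 t=9 v=6: → [9,11),[8,10); WM=7; [5,7) fires=7
i=9 t=7 v=8: → [7,9),[6,8); WM=7
i=10 t=9 v=6: → [9,11),[8,10); WM=7
i=11 t=13 v=9: → [13,15),[12,14); WM=11; [6,8) fires=8 [7,9) fires=8 [8,10) fires=7 [9,11) fires=6

6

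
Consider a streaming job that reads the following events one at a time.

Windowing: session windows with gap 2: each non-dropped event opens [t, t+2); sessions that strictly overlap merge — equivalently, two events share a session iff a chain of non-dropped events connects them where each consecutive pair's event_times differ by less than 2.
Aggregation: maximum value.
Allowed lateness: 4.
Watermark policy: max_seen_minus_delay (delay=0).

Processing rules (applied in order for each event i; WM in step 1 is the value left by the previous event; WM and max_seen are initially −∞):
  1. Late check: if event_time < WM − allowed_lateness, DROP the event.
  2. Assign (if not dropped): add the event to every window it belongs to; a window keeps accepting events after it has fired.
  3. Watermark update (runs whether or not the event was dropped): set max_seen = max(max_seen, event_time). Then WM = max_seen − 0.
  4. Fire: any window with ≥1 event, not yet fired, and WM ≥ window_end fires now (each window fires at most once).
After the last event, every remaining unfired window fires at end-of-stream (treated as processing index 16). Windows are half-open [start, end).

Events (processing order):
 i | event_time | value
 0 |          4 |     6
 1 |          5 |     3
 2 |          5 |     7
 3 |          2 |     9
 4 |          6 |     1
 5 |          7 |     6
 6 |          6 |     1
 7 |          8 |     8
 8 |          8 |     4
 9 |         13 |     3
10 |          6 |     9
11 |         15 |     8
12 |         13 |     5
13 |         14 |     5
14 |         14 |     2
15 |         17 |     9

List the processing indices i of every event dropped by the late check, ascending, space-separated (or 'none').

i=0 t=4 v=6: → [4,6); WM=4
i=1 t=5 v=3: → [4,7); WM=5
i=2 t=5 v=7: → [4,7); WM=5
i=3 t=2 v=9: → [2,4); WM=5
i=4 t=6 v=1: → [4,8); WM=6
i=5 t=7 v=6: → [4,9); WM=7
i=6 t=6 v=1: → [4,9); WM=7
i=7 t=8 v=8: → [4,10); WM=8
i=8 t=8 v=4: → [4,10); WM=8
i=9 t=13 v=3: → [13,15); WM=13
i=10 t=6 v=9: DROP (t<13-4); WM=13
i=11 t=15 v=8: → [15,17); WM=15
i=12 t=13 v=5: → [13,15); WM=15
i=13 t=14 v=5: → [13,17); WM=15
i=14 t=14 v=2: → [13,17); WM=15
i=15 t=17 v=9: → [17,19); WM=17

10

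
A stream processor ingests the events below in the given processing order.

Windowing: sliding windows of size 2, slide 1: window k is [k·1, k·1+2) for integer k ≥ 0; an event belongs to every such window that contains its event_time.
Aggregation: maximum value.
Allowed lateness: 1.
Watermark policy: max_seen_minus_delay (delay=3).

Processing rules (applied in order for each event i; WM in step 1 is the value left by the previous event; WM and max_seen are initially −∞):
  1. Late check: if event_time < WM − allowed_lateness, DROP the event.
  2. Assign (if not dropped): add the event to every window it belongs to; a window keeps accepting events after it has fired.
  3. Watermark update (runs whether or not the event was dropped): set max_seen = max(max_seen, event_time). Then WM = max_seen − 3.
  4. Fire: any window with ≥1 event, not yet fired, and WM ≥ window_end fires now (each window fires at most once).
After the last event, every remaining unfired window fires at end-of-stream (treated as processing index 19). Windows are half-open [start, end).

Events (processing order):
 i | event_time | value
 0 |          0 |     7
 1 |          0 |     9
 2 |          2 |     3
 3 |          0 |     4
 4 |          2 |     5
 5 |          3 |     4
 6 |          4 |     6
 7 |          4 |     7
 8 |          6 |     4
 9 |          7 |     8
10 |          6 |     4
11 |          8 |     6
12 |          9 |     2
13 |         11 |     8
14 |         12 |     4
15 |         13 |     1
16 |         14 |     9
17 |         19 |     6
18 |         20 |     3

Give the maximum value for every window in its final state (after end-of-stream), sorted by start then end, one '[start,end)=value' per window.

i=0 t=0 v=7: → [0,2); WM=-3
i=1 t=0 v=9: → [0,2); WM=-3
i=2 t=2 v=3: → [2,4),[1,3); WM=-1
i=3 t=0 v=4: → [0,2); WM=-1
i=4 t=2 v=5: → [2,4),[1,3); WM=-1
i=5 t=3 v=4: → [3,5),[2,4); WM=0
i=6 t=4 v=6: → [4,6),[3,5); WM=1
i=7 t=4 v=7: → [4,6),[3,5); WM=1
i=8 t=6 v=4: → [6,8),[5,7); WM=3; [0,2) fires=9 [1,3) fires=5
i=9 t=7 v=8: → [7,9),[6,8); WM=4; [2,4) fires=5
i=10 t=6 v=4: → [6,8),[5,7); WM=4
i=11 t=8 v=6: → [8,10),[7,9); WM=5; [3,5) fires=7
i=12 t=9 v=2: → [9,11),[8,10); WM=6; [4,6) fires=7
i=13 t=11 v=8: → [11,13),[10,12); WM=8; [5,7) fires=4 [6,8) fires=8
i=14 t=12 v=4: → [12,14),[11,13); WM=9; [7,9) fires=8
i=15 t=13 v=1: → [13,15),[12,14); WM=10; [8,10) fires=6
i=16 t=14 v=9: → [14,16),[13,15); WM=11; [9,11) fires=2
i=17 t=19 v=6: → [19,21),[18,20); WM=16; [10,12) fires=8 [11,13) fires=8 [12,14) fires=4 [13,15) fires=9 [14,16) fires=9
i=18 t=20 v=3: → [20,22),[19,21); WM=17

[0,2)=9 [1,3)=5 [2,4)=5 [3,5)=7 [4,6)=7 [5,7)=4 [6,8)=8 [7,9)=8 [8,10)=6 [9,11)=2 [10,12)=8 [11,13)=8 [12,14)=4 [13,15)=9 [14,16)=9 [18,20)=6 [19,21)=6 [20,22)=3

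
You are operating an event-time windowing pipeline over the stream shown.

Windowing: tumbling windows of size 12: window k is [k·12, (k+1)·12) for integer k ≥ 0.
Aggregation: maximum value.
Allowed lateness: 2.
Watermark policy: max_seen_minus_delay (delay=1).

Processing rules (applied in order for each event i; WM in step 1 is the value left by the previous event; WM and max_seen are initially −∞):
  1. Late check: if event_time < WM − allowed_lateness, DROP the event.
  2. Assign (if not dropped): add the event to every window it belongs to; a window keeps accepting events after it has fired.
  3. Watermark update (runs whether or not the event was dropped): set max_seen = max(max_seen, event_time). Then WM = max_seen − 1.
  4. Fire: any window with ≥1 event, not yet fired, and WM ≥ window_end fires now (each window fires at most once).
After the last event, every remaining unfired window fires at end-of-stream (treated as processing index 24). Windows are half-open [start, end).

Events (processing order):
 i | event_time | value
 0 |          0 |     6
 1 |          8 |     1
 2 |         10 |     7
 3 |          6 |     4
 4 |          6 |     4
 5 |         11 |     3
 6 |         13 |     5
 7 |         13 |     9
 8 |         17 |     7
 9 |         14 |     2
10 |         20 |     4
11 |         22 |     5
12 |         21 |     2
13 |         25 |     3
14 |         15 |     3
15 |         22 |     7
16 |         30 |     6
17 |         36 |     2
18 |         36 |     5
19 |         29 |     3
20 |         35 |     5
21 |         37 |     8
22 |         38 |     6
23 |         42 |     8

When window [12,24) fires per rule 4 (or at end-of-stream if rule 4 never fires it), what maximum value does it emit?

i=0 t=0 v=6: → [0,12); WM=-1
i=1 t=8 v=1: → [0,12); WM=7
i=2 t=10 v=7: → [0,12); WM=9
i=3 t=6 v=4: DROP (t<9-2); WM=9
i=4 t=6 v=4: DROP (t<9-2); WM=9
i=5 t=11 v=3: → [0,12); WM=10
i=6 t=13 v=5: → [12,24); WM=12; [0,12) fires=7
i=7 t=13 v=9: → [12,24); WM=12
i=8 t=17 v=7: → [12,24); WM=16
i=9 t=14 v=2: → [12,24); WM=16
i=10 t=20 v=4: → [12,24); WM=19
i=11 t=22 v=5: → [12,24); WM=21
i=12 t=21 v=2: → [12,24); WM=21
i=13 t=25 v=3: → [24,36); WM=24; [12,24) fires=9
i=14 t=15 v=3: DROP (t<24-2); WM=24
i=15 t=22 v=7: → [12,24); WM=24
i=16 t=30 v=6: → [24,36); WM=29
i=17 t=36 v=2: → [36,48); WM=35
i=18 t=36 v=5: → [36,48); WM=35
i=19 t=29 v=3: DROP (t<35-2); WM=35
i=20 t=35 v=5: → [24,36); WM=35
i=21 t=37 v=8: → [36,48); WM=36; [24,36) fires=6
i=22 t=38 v=6: → [36,48); WM=37
i=23 t=42 v=8: → [36,48); WM=41

9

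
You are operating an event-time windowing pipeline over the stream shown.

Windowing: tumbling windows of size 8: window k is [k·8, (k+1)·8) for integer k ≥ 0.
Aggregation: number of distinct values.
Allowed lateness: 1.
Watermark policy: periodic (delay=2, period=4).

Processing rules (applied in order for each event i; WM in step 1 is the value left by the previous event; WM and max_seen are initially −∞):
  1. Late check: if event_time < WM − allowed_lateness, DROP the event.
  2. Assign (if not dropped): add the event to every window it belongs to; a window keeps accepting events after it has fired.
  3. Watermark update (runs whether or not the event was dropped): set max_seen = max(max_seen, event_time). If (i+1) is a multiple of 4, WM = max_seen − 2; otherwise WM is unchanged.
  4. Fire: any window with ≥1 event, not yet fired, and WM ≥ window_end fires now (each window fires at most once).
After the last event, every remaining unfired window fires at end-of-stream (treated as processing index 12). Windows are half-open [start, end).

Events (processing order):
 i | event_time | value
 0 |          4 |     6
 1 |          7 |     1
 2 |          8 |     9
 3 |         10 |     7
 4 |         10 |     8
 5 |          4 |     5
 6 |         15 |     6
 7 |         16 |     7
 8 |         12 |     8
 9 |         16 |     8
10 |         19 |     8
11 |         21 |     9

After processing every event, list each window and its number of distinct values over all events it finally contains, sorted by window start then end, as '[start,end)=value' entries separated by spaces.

i=0 t=4 v=6: → [0,8); WM=−∞
i=1 t=7 v=1: → [0,8); WM=−∞
i=2 t=8 v=9: → [8,16); WM=−∞
i=3 t=10 v=7: → [8,16); WM=8; [0,8) fires=2
i=4 t=10 v=8: → [8,16); WM=8
i=5 t=4 v=5: DROP (t<8-1); WM=8
i=6 t=15 v=6: → [8,16); WM=8
i=7 t=16 v=7: → [16,24); WM=14
i=8 t=12 v=8: DROP (t<14-1); WM=14
i=9 t=16 v=8: → [16,24); WM=14
i=10 t=19 v=8: → [16,24); WM=14
i=11 t=21 v=9: → [16,24); WM=19; [8,16) fires=4

[0,8)=2 [8,16)=4 [16,24)=3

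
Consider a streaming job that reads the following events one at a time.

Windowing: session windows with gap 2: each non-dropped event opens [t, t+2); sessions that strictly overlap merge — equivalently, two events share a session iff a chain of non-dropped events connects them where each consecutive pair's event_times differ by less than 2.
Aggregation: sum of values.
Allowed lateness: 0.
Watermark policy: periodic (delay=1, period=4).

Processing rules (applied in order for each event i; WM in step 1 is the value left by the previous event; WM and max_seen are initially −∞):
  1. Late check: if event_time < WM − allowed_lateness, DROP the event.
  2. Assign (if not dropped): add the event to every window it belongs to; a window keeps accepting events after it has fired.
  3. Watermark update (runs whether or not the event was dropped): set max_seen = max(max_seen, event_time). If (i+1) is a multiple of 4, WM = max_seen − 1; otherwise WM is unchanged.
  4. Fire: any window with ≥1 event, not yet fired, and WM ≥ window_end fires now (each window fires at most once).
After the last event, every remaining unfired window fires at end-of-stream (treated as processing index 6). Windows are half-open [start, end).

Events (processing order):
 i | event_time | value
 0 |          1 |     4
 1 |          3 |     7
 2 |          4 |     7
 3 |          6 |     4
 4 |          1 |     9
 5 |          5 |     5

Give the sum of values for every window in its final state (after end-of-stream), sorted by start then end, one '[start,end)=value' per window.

[1,3)=4 [3,8)=23

i=0 t=1 v=4: → [1,3); WM=−∞
i=1 t=3 v=7: → [3,5); WM=−∞
i=2 t=4 v=7: → [3,6); WM=−∞
i=3 t=6 v=4: → [6,8); WM=5
i=4 t=1 v=9: DROP (t<5-0); WM=5
i=5 t=5 v=5: → [3,8); WM=5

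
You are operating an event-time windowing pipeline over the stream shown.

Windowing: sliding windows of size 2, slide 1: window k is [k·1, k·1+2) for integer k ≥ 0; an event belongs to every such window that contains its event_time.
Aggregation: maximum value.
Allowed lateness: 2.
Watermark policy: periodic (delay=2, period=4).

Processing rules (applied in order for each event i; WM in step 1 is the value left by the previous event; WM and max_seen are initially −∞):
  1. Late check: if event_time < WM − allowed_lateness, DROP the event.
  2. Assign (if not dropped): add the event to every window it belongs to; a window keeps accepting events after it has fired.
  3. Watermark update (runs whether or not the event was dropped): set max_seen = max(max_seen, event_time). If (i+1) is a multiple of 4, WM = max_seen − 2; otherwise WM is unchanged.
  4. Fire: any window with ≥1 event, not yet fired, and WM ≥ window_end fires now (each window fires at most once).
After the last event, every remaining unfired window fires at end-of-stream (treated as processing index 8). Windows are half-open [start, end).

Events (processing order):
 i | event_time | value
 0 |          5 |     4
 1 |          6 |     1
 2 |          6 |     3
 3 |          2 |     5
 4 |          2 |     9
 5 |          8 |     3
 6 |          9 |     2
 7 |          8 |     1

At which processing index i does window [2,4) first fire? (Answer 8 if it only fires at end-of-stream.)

i=0 t=5 v=4: → [5,7),[4,6); WM=−∞
i=1 t=6 v=1: → [6,8),[5,7); WM=−∞
i=2 t=6 v=3: → [6,8),[5,7); WM=−∞
i=3 t=2 v=5: → [2,4),[1,3); WM=4; [1,3) fires=5 [2,4) fires=5
i=4 t=2 v=9: → [2,4),[1,3); WM=4
i=5 t=8 v=3: → [8,10),[7,9); WM=4
i=6 t=9 v=2: → [9,11),[8,10); WM=4
i=7 t=8 v=1: → [8,10),[7,9); WM=7; [4,6) fires=4 [5,7) fires=4

3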